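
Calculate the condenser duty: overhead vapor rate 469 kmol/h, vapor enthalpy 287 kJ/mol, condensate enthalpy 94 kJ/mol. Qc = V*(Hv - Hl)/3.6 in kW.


Qc = 469 * (287 - 94) / 3.6 = 469 * 193 / 3.6 = 25140

25140 kW


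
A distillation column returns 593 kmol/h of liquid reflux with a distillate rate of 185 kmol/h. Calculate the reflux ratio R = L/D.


Reflux ratio definition: R = L / D (liquid returned / distillate withdrawn)
L = 593 kmol/h, D = 185 kmol/h
R = 593 / 185 = 3.205

3.205


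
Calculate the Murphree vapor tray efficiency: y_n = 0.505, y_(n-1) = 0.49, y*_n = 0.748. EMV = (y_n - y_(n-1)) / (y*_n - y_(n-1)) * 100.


Murphree vapor efficiency: EMV = (y_n - y_(n-1)) / (y*_n - y_(n-1)) * 100
EMV = (0.505 - 0.49) / (0.748 - 0.49) * 100 = 0.015 / 0.258 * 100 = 5.814

5.814 %


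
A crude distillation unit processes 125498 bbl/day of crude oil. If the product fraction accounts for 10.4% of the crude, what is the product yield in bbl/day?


Crude throughput = 125498 bbl/day
Fraction yield = 10.4%
yield = throughput * fraction / 100
yield = 125498 * 10.4 / 100 = 13051.792

13051.792 bbl/day


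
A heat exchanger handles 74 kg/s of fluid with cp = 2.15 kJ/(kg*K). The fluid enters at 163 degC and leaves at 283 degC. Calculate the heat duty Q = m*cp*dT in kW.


Q = m_dot * cp * delta_T
delta_T = 283 - 163 = 120 K
Q = 74 * 2.15 * 120
= 159.1 * 120
= 19092 kW

19092 kW


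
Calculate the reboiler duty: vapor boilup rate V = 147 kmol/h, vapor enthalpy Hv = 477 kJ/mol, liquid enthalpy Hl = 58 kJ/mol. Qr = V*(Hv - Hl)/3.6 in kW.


Qr = 147 * (477 - 58) / 3.6 = 147 * 419 / 3.6 = 17110

17110 kW


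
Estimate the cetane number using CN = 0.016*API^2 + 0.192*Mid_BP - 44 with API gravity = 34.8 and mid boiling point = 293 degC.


CN = 0.016 * 34.8^2 + 0.192 * 293 - 44
CN = 19.37664 + 56.256 - 44 = 31.63264

31.63264


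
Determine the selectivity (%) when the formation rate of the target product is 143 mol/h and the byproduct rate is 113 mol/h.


Selectivity = desired / (desired + undesired) * 100
Total products = 143 + 113 = 256 mol/h
S = 143 / 256 * 100
= 0.5586 * 100
= 55.86 %

55.86 %


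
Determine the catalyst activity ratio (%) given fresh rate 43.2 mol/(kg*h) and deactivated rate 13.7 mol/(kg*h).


Activity (%) = (rate_used / rate_fresh) * 100
rate_used = 13.7, rate_fresh = 43.2
= (13.7 / 43.2) * 100
= 0.3171 * 100 = 31.71

31.71 %


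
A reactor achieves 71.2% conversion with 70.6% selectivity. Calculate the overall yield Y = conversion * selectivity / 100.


Overall yield = conversion (%) * selectivity (%) / 100
Conversion = 71.2%, Selectivity = 70.6%
Y = 71.2 * 70.6 / 100
= 50.2672 %

50.2672 %


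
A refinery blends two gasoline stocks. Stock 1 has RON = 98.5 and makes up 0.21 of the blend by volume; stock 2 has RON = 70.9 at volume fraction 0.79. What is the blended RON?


Linear blending: RON_blend = sum(vi * RONi)
Contribution 1: 0.21 * 98.5 = 20.685
Contribution 2: 0.79 * 70.9 = 56.011
RON_blend = 20.685 + 56.011 = 76.696

76.696


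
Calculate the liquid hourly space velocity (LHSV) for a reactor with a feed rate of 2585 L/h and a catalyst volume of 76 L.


LHSV = volumetric feed rate / catalyst volume
= 2585 L/h / 76 L
= 34.01 h^-1

34.01 h^-1


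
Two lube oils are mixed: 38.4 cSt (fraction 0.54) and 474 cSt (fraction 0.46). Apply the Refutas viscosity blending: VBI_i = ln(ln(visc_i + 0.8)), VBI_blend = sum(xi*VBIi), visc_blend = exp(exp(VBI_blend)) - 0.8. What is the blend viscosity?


Refutas method: VBN_i = 14.534*ln(ln(visc_i + 0.8)) + 10.975, blended linearly by mass fraction; since VBN is linear in VBI_i = ln(ln(visc_i + 0.8)) and the fractions sum to 1, blend VBI directly: visc = exp(exp(VBI_blend)) - 0.8
VBI_1 = ln(ln(38.4 + 0.8)) = 1.29983
VBI_2 = ln(ln(474 + 0.8)) = 1.81855
VBI_blend = 0.54 * 1.29983 + 0.46 * 1.81855 = 1.53844
visc_blend = exp(exp(1.53844)) - 0.8 = 104.6

104.6 cSt


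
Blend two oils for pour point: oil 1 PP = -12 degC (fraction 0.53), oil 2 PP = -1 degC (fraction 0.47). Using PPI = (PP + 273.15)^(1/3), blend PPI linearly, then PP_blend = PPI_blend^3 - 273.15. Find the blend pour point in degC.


PPI_1 = (-12 + 273.15)^(1/3) = 6.391901
PPI_2 = (-1 + 273.15)^(1/3) = 6.480414
PPI_blend = 0.53 * 6.391901 + 0.47 * 6.480414 = 6.433502
PP_blend = 6.433502^3 - 273.15 = 266.2823 - 273.15 = -6.87

-6.87 degC


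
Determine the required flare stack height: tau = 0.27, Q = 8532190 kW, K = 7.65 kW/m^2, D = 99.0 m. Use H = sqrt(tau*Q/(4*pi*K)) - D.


tau*Q/(4*pi*K) = 0.27 * 8532190 / (4 * pi * 7.65) = 23963.7
sqrt(23963.7) = 154.802
H = 154.802 - 99.0 = 55.80

55.80 m


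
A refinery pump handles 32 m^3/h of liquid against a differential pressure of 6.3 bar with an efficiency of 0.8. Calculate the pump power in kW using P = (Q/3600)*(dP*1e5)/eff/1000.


Q = 32 / 3600 = 0.00888889 m^3/s
P = 0.00888889 * (6.3 * 1e5) / 0.8 / 1000 = 7.000

7.000 kW


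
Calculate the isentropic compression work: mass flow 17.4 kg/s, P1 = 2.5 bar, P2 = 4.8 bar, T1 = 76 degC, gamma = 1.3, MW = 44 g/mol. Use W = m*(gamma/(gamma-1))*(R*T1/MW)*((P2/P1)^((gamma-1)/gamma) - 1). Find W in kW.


Isentropic work: W = m*(gamma/(gamma-1))*(R*T1/MW)*((P2/P1)^((gamma-1)/gamma) - 1)
T1 = 76 + 273.15 = 349.15 K
Pressure ratio = 4.8 / 2.5 = 1.92
Exponent = (1.3 - 1)/1.3 = 0.230769
(P2/P1)^exp - 1 = 1.92^0.230769 - 1 = 0.162458
W = 17.4 * 1.3 / 0.3 * 8.314 * 349.15 / 44 * 0.162458 = 808.1

808.1 kW


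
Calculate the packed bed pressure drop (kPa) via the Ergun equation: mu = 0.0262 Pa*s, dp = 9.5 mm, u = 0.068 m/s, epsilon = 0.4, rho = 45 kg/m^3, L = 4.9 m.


dp = 9.5 mm = 0.0095 m
Viscous term = 150*0.0262*0.068*(1-0.4)^2 / (0.0095^2*0.4^3) = 16656.2
Inertial term = 1.75*45*0.068^2*(1-0.4) / (0.0095*0.4^3) = 359.349
dP/L = 16656.2 + 359.349 = 17015.5 Pa/m
dP = 17015.5 * 4.9 / 1000 = 83.38 kPa

83.38 kPa


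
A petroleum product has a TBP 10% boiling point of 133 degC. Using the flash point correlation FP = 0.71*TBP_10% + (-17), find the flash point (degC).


FP = 0.71 * 133 + (-17) = 77.43

77.43 degC


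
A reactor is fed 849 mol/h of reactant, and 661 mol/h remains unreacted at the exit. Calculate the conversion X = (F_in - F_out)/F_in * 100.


X = (F_in - F_out) / F_in * 100
Moles reacted = 849 - 661 = 188
X = 188 / 849 * 100
= 0.2214 * 100
= 22.14 %

22.14 %


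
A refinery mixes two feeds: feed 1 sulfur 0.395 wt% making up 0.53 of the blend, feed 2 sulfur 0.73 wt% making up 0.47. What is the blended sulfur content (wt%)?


Linear sulfur blending: S_blend = x1*S1 + x2*S2
Contribution 1: 0.53 * 0.395 = 0.20935 wt%
Contribution 2: 0.47 * 0.73 = 0.3431 wt%
S_blend = 0.20935 + 0.3431 = 0.55245

0.55245 wt%


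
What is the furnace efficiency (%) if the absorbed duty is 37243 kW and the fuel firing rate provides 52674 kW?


Furnace efficiency = Q_absorbed / Q_fuel * 100
= 37243 / 52674 * 100 = 70.70

70.70 %


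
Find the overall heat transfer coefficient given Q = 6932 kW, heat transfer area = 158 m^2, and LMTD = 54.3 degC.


From Q = U*A*LMTD, U = Q / (A * LMTD)
U = 6932 / (158 * 54.3) = 6932 / 8579.4 = 0.8080

0.8080 kW/(m^2*K)


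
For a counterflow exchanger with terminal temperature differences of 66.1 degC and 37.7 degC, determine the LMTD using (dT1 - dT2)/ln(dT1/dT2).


LMTD = (dT1 - dT2) / ln(dT1/dT2)
= (66.1 - 37.7) / ln(66.1 / 37.7) = 28.4 / 0.561509 = 50.58

50.58 degC


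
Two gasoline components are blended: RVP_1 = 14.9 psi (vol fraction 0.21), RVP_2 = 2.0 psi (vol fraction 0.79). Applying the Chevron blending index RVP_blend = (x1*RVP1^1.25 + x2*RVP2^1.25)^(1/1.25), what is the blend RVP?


Chevron index: RVP_blend = (sum xi*RVPi^1.25)^(1/1.25)
RVP^1.25 terms: 0.21 * 14.9^1.25 + 0.79 * 2.0^1.25 = 8.0265
RVP_blend = 8.0265^(1/1.25) = 5.292

5.292 psi


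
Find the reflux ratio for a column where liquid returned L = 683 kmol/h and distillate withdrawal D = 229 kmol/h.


Reflux ratio definition: R = L / D (liquid returned / distillate withdrawn)
L = 683 kmol/h, D = 229 kmol/h
R = 683 / 229 = 2.983

2.983


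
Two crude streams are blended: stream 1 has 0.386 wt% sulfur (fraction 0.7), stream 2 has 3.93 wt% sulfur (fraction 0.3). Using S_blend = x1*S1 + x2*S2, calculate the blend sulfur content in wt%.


Linear sulfur blending: S_blend = x1*S1 + x2*S2
Contribution 1: 0.7 * 0.386 = 0.2702 wt%
Contribution 2: 0.3 * 3.93 = 1.179 wt%
S_blend = 0.2702 + 1.179 = 1.4492

1.4492 wt%


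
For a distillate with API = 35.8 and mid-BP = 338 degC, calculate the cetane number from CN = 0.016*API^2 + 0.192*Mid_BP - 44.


CN = 0.016 * 35.8^2 + 0.192 * 338 - 44
CN = 20.50624 + 64.896 - 44 = 41.40224

41.40224


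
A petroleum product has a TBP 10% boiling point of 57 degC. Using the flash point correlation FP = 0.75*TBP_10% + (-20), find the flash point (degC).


FP = 0.75 * 57 + (-20) = 22.75

22.75 degC


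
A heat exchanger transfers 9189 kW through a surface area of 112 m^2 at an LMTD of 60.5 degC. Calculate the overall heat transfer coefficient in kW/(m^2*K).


From Q = U*A*LMTD, U = Q / (A * LMTD)
U = 9189 / (112 * 60.5) = 9189 / 6776 = 1.356

1.356 kW/(m^2*K)


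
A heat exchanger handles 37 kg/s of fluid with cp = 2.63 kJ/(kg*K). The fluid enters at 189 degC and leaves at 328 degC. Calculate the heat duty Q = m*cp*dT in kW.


Q = m_dot * cp * delta_T
delta_T = 328 - 189 = 139 K
Q = 37 * 2.63 * 139
= 97.31 * 139
= 13526.09 kW

13526.09 kW


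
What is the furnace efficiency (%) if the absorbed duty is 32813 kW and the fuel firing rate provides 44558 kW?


Furnace efficiency = Q_absorbed / Q_fuel * 100
= 32813 / 44558 * 100 = 73.64

73.64 %


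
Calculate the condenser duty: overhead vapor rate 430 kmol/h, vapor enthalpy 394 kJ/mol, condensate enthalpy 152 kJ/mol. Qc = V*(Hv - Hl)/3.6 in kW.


Qc = 430 * (394 - 152) / 3.6 = 430 * 242 / 3.6 = 28910

28910 kW


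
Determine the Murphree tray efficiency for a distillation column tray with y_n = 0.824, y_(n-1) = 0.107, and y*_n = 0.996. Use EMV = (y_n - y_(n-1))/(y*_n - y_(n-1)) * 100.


Murphree vapor efficiency: EMV = (y_n - y_(n-1)) / (y*_n - y_(n-1)) * 100
EMV = (0.824 - 0.107) / (0.996 - 0.107) * 100 = 0.717 / 0.889 * 100 = 80.65

80.65 %


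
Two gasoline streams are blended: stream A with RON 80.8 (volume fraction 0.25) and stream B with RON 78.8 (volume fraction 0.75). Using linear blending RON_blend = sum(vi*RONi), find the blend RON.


Linear blending: RON_blend = sum(vi * RONi)
Contribution 1: 0.25 * 80.8 = 20.2
Contribution 2: 0.75 * 78.8 = 59.1
RON_blend = 20.2 + 59.1 = 79.3

79.3


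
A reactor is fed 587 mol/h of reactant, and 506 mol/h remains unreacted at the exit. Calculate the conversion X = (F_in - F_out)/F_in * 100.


X = (F_in - F_out) / F_in * 100
Moles reacted = 587 - 506 = 81
X = 81 / 587 * 100
= 0.1380 * 100
= 13.80 %

13.80 %


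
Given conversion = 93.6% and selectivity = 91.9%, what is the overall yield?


Overall yield = conversion (%) * selectivity (%) / 100
Conversion = 93.6%, Selectivity = 91.9%
Y = 93.6 * 91.9 / 100
= 86.0184 %

86.0184 %


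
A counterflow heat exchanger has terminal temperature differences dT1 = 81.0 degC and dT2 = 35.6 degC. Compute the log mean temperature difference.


LMTD = (dT1 - dT2) / ln(dT1/dT2)
= (81.0 - 35.6) / ln(81.0 / 35.6) = 45.4 / 0.822104 = 55.22

55.22 degC


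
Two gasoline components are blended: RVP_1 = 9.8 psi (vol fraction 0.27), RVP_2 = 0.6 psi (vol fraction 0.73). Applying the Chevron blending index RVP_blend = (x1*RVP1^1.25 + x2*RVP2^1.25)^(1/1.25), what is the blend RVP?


Chevron index: RVP_blend = (sum xi*RVPi^1.25)^(1/1.25)
RVP^1.25 terms: 0.27 * 9.8^1.25 + 0.73 * 0.6^1.25 = 5.06711
RVP_blend = 5.06711^(1/1.25) = 3.663

3.663 psi


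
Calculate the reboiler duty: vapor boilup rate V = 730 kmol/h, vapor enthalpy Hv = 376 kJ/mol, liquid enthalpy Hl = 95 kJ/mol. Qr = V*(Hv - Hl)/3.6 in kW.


Qr = 730 * (376 - 95) / 3.6 = 730 * 281 / 3.6 = 56980

56980 kW


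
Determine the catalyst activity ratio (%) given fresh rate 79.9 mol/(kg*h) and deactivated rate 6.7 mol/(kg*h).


Activity (%) = (rate_used / rate_fresh) * 100
rate_used = 6.7, rate_fresh = 79.9
= (6.7 / 79.9) * 100
= 0.08385 * 100 = 8.385

8.385 %


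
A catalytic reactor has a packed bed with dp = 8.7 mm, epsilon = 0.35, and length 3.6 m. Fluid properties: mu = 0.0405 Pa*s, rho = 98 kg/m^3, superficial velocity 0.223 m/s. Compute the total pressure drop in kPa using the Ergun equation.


dp = 8.7 mm = 0.0087 m
Viscous term = 150*0.0405*0.223*(1-0.35)^2 / (0.0087^2*0.35^3) = 176374
Inertial term = 1.75*98*0.223^2*(1-0.35) / (0.0087*0.35^3) = 14861.5
dP/L = 176374 + 14861.5 = 191236 Pa/m
dP = 191236 * 3.6 / 1000 = 688.4 kPa

688.4 kPa


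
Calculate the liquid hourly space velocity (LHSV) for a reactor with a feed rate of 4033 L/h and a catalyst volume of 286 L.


LHSV = volumetric feed rate / catalyst volume
= 4033 L/h / 286 L
= 14.10 h^-1

14.10 h^-1


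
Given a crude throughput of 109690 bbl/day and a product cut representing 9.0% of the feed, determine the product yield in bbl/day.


Crude throughput = 109690 bbl/day
Fraction yield = 9.0%
yield = throughput * fraction / 100
yield = 109690 * 9.0 / 100 = 9872.1

9872.1 bbl/day


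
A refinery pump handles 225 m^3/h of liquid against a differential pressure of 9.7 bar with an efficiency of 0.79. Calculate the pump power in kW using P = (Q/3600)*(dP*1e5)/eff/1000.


Q = 225 / 3600 = 0.0625 m^3/s
P = 0.0625 * (9.7 * 1e5) / 0.79 / 1000 = 76.74

76.74 kW


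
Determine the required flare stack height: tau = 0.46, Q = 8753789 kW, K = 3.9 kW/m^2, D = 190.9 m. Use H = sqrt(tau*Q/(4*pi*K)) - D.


tau*Q/(4*pi*K) = 0.46 * 8753789 / (4 * pi * 3.9) = 82163.6
sqrt(82163.6) = 286.642
H = 286.642 - 190.9 = 95.74

95.74 m


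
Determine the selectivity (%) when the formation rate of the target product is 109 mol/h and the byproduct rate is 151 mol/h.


Selectivity = desired / (desired + undesired) * 100
Total products = 109 + 151 = 260 mol/h
S = 109 / 260 * 100
= 0.4192 * 100
= 41.92 %

41.92 %


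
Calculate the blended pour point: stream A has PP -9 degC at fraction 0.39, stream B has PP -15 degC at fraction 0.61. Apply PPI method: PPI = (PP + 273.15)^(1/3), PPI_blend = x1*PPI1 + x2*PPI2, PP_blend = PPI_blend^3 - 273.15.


PPI_1 = (-9 + 273.15)^(1/3) = 6.416283
PPI_2 = (-15 + 273.15)^(1/3) = 6.36733
PPI_blend = 0.39 * 6.416283 + 0.61 * 6.36733 = 6.386422
PP_blend = 6.386422^3 - 273.15 = 260.4791 - 273.15 = -12.67

-12.67 degC


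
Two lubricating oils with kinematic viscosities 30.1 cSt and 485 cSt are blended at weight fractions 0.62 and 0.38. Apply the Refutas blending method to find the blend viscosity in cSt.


Refutas method: VBN_i = 14.534*ln(ln(visc_i + 0.8)) + 10.975, blended linearly by mass fraction; since VBN is linear in VBI_i = ln(ln(visc_i + 0.8)) and the fractions sum to 1, blend VBI directly: visc = exp(exp(VBI_blend)) - 0.8
VBI_1 = ln(ln(30.1 + 0.8)) = 1.23278
VBI_2 = ln(ln(485 + 0.8)) = 1.82226
VBI_blend = 0.62 * 1.23278 + 0.38 * 1.82226 = 1.45678
visc_blend = exp(exp(1.45678)) - 0.8 = 72.32

72.32 cSt


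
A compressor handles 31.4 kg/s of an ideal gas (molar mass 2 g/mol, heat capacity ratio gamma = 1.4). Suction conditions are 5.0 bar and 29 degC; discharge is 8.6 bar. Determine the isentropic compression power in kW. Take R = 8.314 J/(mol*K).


Isentropic work: W = m*(gamma/(gamma-1))*(R*T1/MW)*((P2/P1)^((gamma-1)/gamma) - 1)
T1 = 29 + 273.15 = 302.15 K
Pressure ratio = 8.6 / 5.0 = 1.72
Exponent = (1.4 - 1)/1.4 = 0.285714
(P2/P1)^exp - 1 = 1.72^0.285714 - 1 = 0.167599
W = 31.4 * 1.4 / 0.4 * 8.314 * 302.15 / 2 * 0.167599 = 23140

23140 kW


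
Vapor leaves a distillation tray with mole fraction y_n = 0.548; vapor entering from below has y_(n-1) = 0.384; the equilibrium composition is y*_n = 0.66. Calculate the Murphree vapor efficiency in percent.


Murphree vapor efficiency: EMV = (y_n - y_(n-1)) / (y*_n - y_(n-1)) * 100
EMV = (0.548 - 0.384) / (0.66 - 0.384) * 100 = 0.164 / 0.276 * 100 = 59.42

59.42 %


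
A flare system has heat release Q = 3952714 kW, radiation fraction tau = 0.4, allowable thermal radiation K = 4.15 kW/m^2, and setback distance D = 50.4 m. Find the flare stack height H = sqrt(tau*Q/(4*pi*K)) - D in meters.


tau*Q/(4*pi*K) = 0.4 * 3952714 / (4 * pi * 4.15) = 30317.8
sqrt(30317.8) = 174.12
H = 174.12 - 50.4 = 123.7

123.7 m


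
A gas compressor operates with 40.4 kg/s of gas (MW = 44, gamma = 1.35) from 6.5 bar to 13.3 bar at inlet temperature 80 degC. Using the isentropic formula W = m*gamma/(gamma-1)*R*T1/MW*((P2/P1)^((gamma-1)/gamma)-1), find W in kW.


Isentropic work: W = m*(gamma/(gamma-1))*(R*T1/MW)*((P2/P1)^((gamma-1)/gamma) - 1)
T1 = 80 + 273.15 = 353.15 K
Pressure ratio = 13.3 / 6.5 = 2.04615
Exponent = (1.35 - 1)/1.35 = 0.259259
(P2/P1)^exp - 1 = 2.04615^0.259259 - 1 = 0.203964
W = 40.4 * 1.35 / 0.35 * 8.314 * 353.15 / 44 * 0.203964 = 2121

2121 kW


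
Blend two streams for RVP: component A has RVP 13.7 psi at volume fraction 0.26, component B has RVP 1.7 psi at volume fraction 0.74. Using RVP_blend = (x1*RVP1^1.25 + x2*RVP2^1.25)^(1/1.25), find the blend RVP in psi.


Chevron index: RVP_blend = (sum xi*RVPi^1.25)^(1/1.25)
RVP^1.25 terms: 0.26 * 13.7^1.25 + 0.74 * 1.7^1.25 = 8.28935
RVP_blend = 8.28935^(1/1.25) = 5.430

5.430 psi


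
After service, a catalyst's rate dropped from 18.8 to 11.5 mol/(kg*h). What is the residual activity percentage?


Activity (%) = (rate_used / rate_fresh) * 100
rate_used = 11.5, rate_fresh = 18.8
= (11.5 / 18.8) * 100
= 0.6117 * 100 = 61.17

61.17 %


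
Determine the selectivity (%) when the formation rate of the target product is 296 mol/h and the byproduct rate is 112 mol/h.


Selectivity = desired / (desired + undesired) * 100
Total products = 296 + 112 = 408 mol/h
S = 296 / 408 * 100
= 0.7255 * 100
= 72.55 %

72.55 %


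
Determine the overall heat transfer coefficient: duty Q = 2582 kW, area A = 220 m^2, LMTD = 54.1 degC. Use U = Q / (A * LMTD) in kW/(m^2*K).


From Q = U*A*LMTD, U = Q / (A * LMTD)
U = 2582 / (220 * 54.1) = 2582 / 11902 = 0.2169

0.2169 kW/(m^2*K)


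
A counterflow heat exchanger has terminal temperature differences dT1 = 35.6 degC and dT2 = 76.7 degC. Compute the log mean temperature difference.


LMTD = (dT1 - dT2) / ln(dT1/dT2)
= (35.6 - 76.7) / ln(35.6 / 76.7) = -41.1 / -0.767556 = 53.55

53.55 degC


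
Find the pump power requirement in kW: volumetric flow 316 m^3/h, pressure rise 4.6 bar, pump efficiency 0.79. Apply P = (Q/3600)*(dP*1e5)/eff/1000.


Q = 316 / 3600 = 0.0877778 m^3/s
P = 0.0877778 * (4.6 * 1e5) / 0.79 / 1000 = 51.11

51.11 kW


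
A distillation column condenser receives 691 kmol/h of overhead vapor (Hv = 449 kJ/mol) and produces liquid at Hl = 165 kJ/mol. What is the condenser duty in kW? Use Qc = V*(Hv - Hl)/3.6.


Qc = 691 * (449 - 165) / 3.6 = 691 * 284 / 3.6 = 54510

54510 kW


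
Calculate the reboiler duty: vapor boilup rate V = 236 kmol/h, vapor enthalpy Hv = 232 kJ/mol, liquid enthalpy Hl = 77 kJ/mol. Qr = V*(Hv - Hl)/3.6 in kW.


Qr = 236 * (232 - 77) / 3.6 = 236 * 155 / 3.6 = 10160

10160 kW


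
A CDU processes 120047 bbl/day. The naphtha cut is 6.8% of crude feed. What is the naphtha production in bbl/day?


Crude throughput = 120047 bbl/day
Fraction yield = 6.8%
yield = throughput * fraction / 100
yield = 120047 * 6.8 / 100 = 8163.196

8163.196 bbl/day


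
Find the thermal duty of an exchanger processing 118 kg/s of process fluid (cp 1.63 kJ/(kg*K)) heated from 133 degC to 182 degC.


Q = m_dot * cp * delta_T
delta_T = 182 - 133 = 49 K
Q = 118 * 1.63 * 49
= 192.34 * 49
= 9424.66 kW

9424.66 kW


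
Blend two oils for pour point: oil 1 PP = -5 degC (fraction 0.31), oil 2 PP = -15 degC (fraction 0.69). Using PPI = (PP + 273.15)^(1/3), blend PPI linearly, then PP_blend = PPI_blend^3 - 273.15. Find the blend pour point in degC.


PPI_1 = (-5 + 273.15)^(1/3) = 6.448508
PPI_2 = (-15 + 273.15)^(1/3) = 6.36733
PPI_blend = 0.31 * 6.448508 + 0.69 * 6.36733 = 6.392495
PP_blend = 6.392495^3 - 273.15 = 261.2229 - 273.15 = -11.93

-11.93 degC


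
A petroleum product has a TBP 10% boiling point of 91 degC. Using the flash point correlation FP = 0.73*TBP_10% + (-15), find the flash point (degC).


FP = 0.73 * 91 + (-15) = 51.43

51.43 degC


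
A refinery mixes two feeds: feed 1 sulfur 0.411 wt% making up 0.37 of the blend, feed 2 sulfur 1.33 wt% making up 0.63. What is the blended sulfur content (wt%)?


Linear sulfur blending: S_blend = x1*S1 + x2*S2
Contribution 1: 0.37 * 0.411 = 0.15207 wt%
Contribution 2: 0.63 * 1.33 = 0.8379 wt%
S_blend = 0.15207 + 0.8379 = 0.98997

0.98997 wt%


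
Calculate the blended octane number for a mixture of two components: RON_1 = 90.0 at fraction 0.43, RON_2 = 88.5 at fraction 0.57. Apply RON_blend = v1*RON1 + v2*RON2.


Linear blending: RON_blend = sum(vi * RONi)
Contribution 1: 0.43 * 90.0 = 38.7
Contribution 2: 0.57 * 88.5 = 50.445
RON_blend = 38.7 + 50.445 = 89.145

89.145


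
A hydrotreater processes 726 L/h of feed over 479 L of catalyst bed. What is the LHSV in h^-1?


LHSV = volumetric feed rate / catalyst volume
= 726 L/h / 479 L
= 1.516 h^-1

1.516 h^-1


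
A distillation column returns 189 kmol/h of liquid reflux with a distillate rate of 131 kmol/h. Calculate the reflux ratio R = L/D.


Reflux ratio definition: R = L / D (liquid returned / distillate withdrawn)
L = 189 kmol/h, D = 131 kmol/h
R = 189 / 131 = 1.443

1.443


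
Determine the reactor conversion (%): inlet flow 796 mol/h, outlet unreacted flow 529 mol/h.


X = (F_in - F_out) / F_in * 100
Moles reacted = 796 - 529 = 267
X = 267 / 796 * 100
= 0.3354 * 100
= 33.54 %

33.54 %


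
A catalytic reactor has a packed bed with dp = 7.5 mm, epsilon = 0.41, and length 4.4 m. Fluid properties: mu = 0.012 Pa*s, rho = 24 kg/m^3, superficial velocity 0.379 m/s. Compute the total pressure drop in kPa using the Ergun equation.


dp = 7.5 mm = 0.0075 m
Viscous term = 150*0.012*0.379*(1-0.41)^2 / (0.0075^2*0.41^3) = 61255
Inertial term = 1.75*24*0.379^2*(1-0.41) / (0.0075*0.41^3) = 6886
dP/L = 61255 + 6886 = 68141 Pa/m
dP = 68141 * 4.4 / 1000 = 299.8 kPa

299.8 kPa


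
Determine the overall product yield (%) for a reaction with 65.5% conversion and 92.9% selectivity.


Overall yield = conversion (%) * selectivity (%) / 100
Conversion = 65.5%, Selectivity = 92.9%
Y = 65.5 * 92.9 / 100
= 60.8495 %

60.8495 %


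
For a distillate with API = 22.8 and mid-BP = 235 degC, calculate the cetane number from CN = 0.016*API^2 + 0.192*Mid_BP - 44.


CN = 0.016 * 22.8^2 + 0.192 * 235 - 44
CN = 8.31744 + 45.12 - 44 = 9.43744

9.43744


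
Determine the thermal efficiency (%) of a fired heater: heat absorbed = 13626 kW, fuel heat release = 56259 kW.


Furnace efficiency = Q_absorbed / Q_fuel * 100
= 13626 / 56259 * 100 = 24.22

24.22 %


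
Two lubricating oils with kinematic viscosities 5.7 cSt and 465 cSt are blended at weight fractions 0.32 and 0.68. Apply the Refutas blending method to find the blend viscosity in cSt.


Refutas method: VBN_i = 14.534*ln(ln(visc_i + 0.8)) + 10.975, blended linearly by mass fraction; since VBN is linear in VBI_i = ln(ln(visc_i + 0.8)) and the fractions sum to 1, blend VBI directly: visc = exp(exp(VBI_blend)) - 0.8
VBI_1 = ln(ln(5.7 + 0.8)) = 0.626902
VBI_2 = ln(ln(465 + 0.8)) = 1.81544
VBI_blend = 0.32 * 0.626902 + 0.68 * 1.81544 = 1.43511
visc_blend = exp(exp(1.43511)) - 0.8 = 65.89

65.89 cSt


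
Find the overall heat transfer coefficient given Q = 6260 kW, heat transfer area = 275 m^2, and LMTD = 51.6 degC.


From Q = U*A*LMTD, U = Q / (A * LMTD)
U = 6260 / (275 * 51.6) = 6260 / 14190 = 0.4412

0.4412 kW/(m^2*K)


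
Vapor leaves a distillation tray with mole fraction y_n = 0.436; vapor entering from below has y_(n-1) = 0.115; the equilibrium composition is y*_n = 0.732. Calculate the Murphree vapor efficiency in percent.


Murphree vapor efficiency: EMV = (y_n - y_(n-1)) / (y*_n - y_(n-1)) * 100
EMV = (0.436 - 0.115) / (0.732 - 0.115) * 100 = 0.321 / 0.617 * 100 = 52.03

52.03 %


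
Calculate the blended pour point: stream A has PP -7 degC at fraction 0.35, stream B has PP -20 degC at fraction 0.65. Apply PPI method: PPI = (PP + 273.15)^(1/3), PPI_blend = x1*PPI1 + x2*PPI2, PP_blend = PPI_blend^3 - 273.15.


PPI_1 = (-7 + 273.15)^(1/3) = 6.432436
PPI_2 = (-20 + 273.15)^(1/3) = 6.325953
PPI_blend = 0.35 * 6.432436 + 0.65 * 6.325953 = 6.363222
PP_blend = 6.363222^3 - 273.15 = 257.6506 - 273.15 = -15.5

-15.5 degC


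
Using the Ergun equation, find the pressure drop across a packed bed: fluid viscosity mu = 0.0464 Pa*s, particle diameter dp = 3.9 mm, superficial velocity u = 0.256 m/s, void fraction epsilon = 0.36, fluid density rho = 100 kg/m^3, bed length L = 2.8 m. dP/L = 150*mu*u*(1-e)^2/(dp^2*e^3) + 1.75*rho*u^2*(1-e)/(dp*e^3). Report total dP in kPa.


dp = 3.9 mm = 0.0039 m
Viscous term = 150*0.0464*0.256*(1-0.36)^2 / (0.0039^2*0.36^3) = 1028420
Inertial term = 1.75*100*0.256^2*(1-0.36) / (0.0039*0.36^3) = 40339.1
dP/L = 1028420 + 40339.1 = 1068760 Pa/m
dP = 1068760 * 2.8 / 1000 = 2993 kPa

2993 kPa


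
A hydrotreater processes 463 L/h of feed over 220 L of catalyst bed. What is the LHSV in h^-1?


LHSV = volumetric feed rate / catalyst volume
= 463 L/h / 220 L
= 2.105 h^-1

2.105 h^-1


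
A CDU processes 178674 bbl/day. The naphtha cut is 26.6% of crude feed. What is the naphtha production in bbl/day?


Crude throughput = 178674 bbl/day
Fraction yield = 26.6%
yield = throughput * fraction / 100
yield = 178674 * 26.6 / 100 = 47527.284

47527.284 bbl/day


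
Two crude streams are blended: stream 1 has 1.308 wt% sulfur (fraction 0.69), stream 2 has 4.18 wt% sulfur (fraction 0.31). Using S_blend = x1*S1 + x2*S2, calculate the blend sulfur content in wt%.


Linear sulfur blending: S_blend = x1*S1 + x2*S2
Contribution 1: 0.69 * 1.308 = 0.90252 wt%
Contribution 2: 0.31 * 4.18 = 1.2958 wt%
S_blend = 0.90252 + 1.2958 = 2.19832

2.19832 wt%


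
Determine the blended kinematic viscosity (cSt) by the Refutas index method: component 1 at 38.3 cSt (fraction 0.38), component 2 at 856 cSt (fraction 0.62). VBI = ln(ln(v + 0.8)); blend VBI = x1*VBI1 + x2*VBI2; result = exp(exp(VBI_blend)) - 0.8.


Refutas method: VBN_i = 14.534*ln(ln(visc_i + 0.8)) + 10.975, blended linearly by mass fraction; since VBN is linear in VBI_i = ln(ln(visc_i + 0.8)) and the fractions sum to 1, blend VBI directly: visc = exp(exp(VBI_blend)) - 0.8
VBI_1 = ln(ln(38.3 + 0.8)) = 1.29913
VBI_2 = ln(ln(856 + 0.8)) = 1.91002
VBI_blend = 0.38 * 1.29913 + 0.62 * 1.91002 = 1.67788
visc_blend = exp(exp(1.67788)) - 0.8 = 210.7

210.7 cSt


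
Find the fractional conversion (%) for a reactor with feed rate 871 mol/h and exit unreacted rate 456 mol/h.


X = (F_in - F_out) / F_in * 100
Moles reacted = 871 - 456 = 415
X = 415 / 871 * 100
= 0.4765 * 100
= 47.65 %

47.65 %


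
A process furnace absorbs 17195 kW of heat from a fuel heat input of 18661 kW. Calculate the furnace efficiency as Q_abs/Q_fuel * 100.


Furnace efficiency = Q_absorbed / Q_fuel * 100
= 17195 / 18661 * 100 = 92.14

92.14 %


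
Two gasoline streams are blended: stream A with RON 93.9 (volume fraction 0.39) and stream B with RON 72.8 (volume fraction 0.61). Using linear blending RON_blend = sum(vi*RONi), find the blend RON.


Linear blending: RON_blend = sum(vi * RONi)
Contribution 1: 0.39 * 93.9 = 36.621
Contribution 2: 0.61 * 72.8 = 44.408
RON_blend = 36.621 + 44.408 = 81.029

81.029


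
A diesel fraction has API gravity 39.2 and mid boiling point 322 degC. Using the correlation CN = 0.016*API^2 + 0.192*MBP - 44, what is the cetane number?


CN = 0.016 * 39.2^2 + 0.192 * 322 - 44
CN = 24.58624 + 61.824 - 44 = 42.41024

42.41024


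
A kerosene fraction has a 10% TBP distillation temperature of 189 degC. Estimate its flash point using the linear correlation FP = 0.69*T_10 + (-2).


FP = 0.69 * 189 + (-2) = 128.41

128.41 degC


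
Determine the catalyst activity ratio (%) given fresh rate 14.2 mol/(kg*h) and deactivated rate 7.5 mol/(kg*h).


Activity (%) = (rate_used / rate_fresh) * 100
rate_used = 7.5, rate_fresh = 14.2
= (7.5 / 14.2) * 100
= 0.5282 * 100 = 52.82

52.82 %


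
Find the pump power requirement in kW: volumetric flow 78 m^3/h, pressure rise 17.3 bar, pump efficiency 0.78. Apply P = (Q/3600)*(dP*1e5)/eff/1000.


Q = 78 / 3600 = 0.0216667 m^3/s
P = 0.0216667 * (17.3 * 1e5) / 0.78 / 1000 = 48.06

48.06 kW


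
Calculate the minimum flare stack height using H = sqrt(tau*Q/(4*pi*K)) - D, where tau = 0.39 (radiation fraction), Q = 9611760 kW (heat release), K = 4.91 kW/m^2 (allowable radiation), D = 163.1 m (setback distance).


tau*Q/(4*pi*K) = 0.39 * 9611760 / (4 * pi * 4.91) = 60754.2
sqrt(60754.2) = 246.484
H = 246.484 - 163.1 = 83.38

83.38 m


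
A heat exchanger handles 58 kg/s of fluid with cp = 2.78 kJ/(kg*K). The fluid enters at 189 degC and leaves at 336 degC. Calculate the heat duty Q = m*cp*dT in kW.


Q = m_dot * cp * delta_T
delta_T = 336 - 189 = 147 K
Q = 58 * 2.78 * 147
= 161.24 * 147
= 23702.28 kW

23702.28 kW


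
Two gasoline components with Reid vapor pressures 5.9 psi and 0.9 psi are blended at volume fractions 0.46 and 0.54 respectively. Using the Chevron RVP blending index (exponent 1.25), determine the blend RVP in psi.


Chevron index: RVP_blend = (sum xi*RVPi^1.25)^(1/1.25)
RVP^1.25 terms: 0.46 * 5.9^1.25 + 0.54 * 0.9^1.25 = 4.7032
RVP_blend = 4.7032^(1/1.25) = 3.451

3.451 psi


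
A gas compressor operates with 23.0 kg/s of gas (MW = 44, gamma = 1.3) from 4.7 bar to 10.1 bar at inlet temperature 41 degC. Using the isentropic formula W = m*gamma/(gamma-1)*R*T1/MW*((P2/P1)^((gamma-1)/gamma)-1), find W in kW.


Isentropic work: W = m*(gamma/(gamma-1))*(R*T1/MW)*((P2/P1)^((gamma-1)/gamma) - 1)
T1 = 41 + 273.15 = 314.15 K
Pressure ratio = 10.1 / 4.7 = 2.14894
Exponent = (1.3 - 1)/1.3 = 0.230769
(P2/P1)^exp - 1 = 2.14894^0.230769 - 1 = 0.193073
W = 23.0 * 1.3 / 0.3 * 8.314 * 314.15 / 44 * 0.193073 = 1142

1142 kW


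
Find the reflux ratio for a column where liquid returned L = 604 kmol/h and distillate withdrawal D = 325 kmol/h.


Reflux ratio definition: R = L / D (liquid returned / distillate withdrawn)
L = 604 kmol/h, D = 325 kmol/h
R = 604 / 325 = 1.858

1.858


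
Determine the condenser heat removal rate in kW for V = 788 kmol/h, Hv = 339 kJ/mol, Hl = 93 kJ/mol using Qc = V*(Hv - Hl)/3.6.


Qc = 788 * (339 - 93) / 3.6 = 788 * 246 / 3.6 = 53850

53850 kW


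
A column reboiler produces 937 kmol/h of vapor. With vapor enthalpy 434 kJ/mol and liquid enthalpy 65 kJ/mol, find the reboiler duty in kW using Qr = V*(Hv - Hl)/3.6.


Qr = 937 * (434 - 65) / 3.6 = 937 * 369 / 3.6 = 96040

96040 kW


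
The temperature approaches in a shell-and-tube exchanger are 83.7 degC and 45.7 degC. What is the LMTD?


LMTD = (dT1 - dT2) / ln(dT1/dT2)
= (83.7 - 45.7) / ln(83.7 / 45.7) = 38 / 0.605141 = 62.80

62.80 degC


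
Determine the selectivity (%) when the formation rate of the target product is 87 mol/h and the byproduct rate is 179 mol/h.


Selectivity = desired / (desired + undesired) * 100
Total products = 87 + 179 = 266 mol/h
S = 87 / 266 * 100
= 0.3271 * 100
= 32.71 %

32.71 %


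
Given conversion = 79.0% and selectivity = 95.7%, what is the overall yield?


Overall yield = conversion (%) * selectivity (%) / 100
Conversion = 79.0%, Selectivity = 95.7%
Y = 79.0 * 95.7 / 100
= 75.603 %

75.603 %


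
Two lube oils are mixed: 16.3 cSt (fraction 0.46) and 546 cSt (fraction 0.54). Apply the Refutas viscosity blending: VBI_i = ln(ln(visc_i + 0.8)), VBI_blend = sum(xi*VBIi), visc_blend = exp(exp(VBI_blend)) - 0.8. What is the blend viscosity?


Refutas method: VBN_i = 14.534*ln(ln(visc_i + 0.8)) + 10.975, blended linearly by mass fraction; since VBN is linear in VBI_i = ln(ln(visc_i + 0.8)) and the fractions sum to 1, blend VBI directly: visc = exp(exp(VBI_blend)) - 0.8
VBI_1 = ln(ln(16.3 + 0.8)) = 1.04348
VBI_2 = ln(ln(546 + 0.8)) = 1.8412
VBI_blend = 0.46 * 1.04348 + 0.54 * 1.8412 = 1.47425
visc_blend = exp(exp(1.47425)) - 0.8 = 78.07

78.07 cSt


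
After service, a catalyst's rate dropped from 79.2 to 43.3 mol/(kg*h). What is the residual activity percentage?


Activity (%) = (rate_used / rate_fresh) * 100
rate_used = 43.3, rate_fresh = 79.2
= (43.3 / 79.2) * 100
= 0.5467 * 100 = 54.67

54.67 %


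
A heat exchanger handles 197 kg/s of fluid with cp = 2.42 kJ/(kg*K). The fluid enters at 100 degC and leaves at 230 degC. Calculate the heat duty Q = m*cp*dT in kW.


Q = m_dot * cp * delta_T
delta_T = 230 - 100 = 130 K
Q = 197 * 2.42 * 130
= 476.74 * 130
= 61976.2 kW

61976.2 kW


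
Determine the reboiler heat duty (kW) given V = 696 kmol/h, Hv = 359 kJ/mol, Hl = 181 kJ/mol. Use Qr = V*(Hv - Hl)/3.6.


Qr = 696 * (359 - 181) / 3.6 = 696 * 178 / 3.6 = 34410

34410 kW


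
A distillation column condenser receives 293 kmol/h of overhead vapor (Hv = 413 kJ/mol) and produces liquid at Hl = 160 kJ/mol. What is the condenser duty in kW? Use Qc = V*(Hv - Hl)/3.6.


Qc = 293 * (413 - 160) / 3.6 = 293 * 253 / 3.6 = 20590

20590 kW


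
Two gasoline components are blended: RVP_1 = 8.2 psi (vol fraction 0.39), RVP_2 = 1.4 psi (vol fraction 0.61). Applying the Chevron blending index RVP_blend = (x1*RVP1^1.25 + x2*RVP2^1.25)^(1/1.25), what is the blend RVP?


Chevron index: RVP_blend = (sum xi*RVPi^1.25)^(1/1.25)
RVP^1.25 terms: 0.39 * 8.2^1.25 + 0.61 * 1.4^1.25 = 6.34062
RVP_blend = 6.34062^(1/1.25) = 4.382

4.382 psi


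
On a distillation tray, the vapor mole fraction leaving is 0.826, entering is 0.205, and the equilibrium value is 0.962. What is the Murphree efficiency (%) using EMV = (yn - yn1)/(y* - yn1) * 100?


Murphree vapor efficiency: EMV = (y_n - y_(n-1)) / (y*_n - y_(n-1)) * 100
EMV = (0.826 - 0.205) / (0.962 - 0.205) * 100 = 0.621 / 0.757 * 100 = 82.03

82.03 %


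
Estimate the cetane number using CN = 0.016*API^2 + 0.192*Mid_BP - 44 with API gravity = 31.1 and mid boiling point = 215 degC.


CN = 0.016 * 31.1^2 + 0.192 * 215 - 44
CN = 15.47536 + 41.28 - 44 = 12.75536

12.75536


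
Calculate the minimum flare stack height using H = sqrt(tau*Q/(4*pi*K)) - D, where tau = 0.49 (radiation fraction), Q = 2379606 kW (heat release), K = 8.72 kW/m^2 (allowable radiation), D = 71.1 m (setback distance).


tau*Q/(4*pi*K) = 0.49 * 2379606 / (4 * pi * 8.72) = 10640.8
sqrt(10640.8) = 103.154
H = 103.154 - 71.1 = 32.05

32.05 m


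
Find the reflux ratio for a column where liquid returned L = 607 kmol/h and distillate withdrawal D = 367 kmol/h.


Reflux ratio definition: R = L / D (liquid returned / distillate withdrawn)
L = 607 kmol/h, D = 367 kmol/h
R = 607 / 367 = 1.654

1.654


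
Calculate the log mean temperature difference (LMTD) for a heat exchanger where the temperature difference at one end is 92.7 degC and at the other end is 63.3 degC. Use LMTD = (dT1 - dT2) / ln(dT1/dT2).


LMTD = (dT1 - dT2) / ln(dT1/dT2)
= (92.7 - 63.3) / ln(92.7 / 63.3) = 29.4 / 0.381483 = 77.07

77.07 degC


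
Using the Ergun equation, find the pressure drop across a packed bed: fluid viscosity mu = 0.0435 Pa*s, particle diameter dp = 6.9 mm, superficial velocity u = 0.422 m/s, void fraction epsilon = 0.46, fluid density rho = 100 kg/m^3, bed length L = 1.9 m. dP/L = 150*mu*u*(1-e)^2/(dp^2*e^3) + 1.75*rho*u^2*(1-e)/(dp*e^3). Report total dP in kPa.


dp = 6.9 mm = 0.0069 m
Viscous term = 150*0.0435*0.422*(1-0.46)^2 / (0.0069^2*0.46^3) = 173264
Inertial term = 1.75*100*0.422^2*(1-0.46) / (0.0069*0.46^3) = 25057.3
dP/L = 173264 + 25057.3 = 198321 Pa/m
dP = 198321 * 1.9 / 1000 = 376.8 kPa

376.8 kPa


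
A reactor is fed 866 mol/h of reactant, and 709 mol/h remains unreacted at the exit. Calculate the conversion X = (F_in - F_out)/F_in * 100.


X = (F_in - F_out) / F_in * 100
Moles reacted = 866 - 709 = 157
X = 157 / 866 * 100
= 0.1813 * 100
= 18.13 %

18.13 %


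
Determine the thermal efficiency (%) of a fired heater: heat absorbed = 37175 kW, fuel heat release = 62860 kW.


Furnace efficiency = Q_absorbed / Q_fuel * 100
= 37175 / 62860 * 100 = 59.14

59.14 %


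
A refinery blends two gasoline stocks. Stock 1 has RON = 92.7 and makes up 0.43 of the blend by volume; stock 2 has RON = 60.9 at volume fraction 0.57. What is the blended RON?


Linear blending: RON_blend = sum(vi * RONi)
Contribution 1: 0.43 * 92.7 = 39.861
Contribution 2: 0.57 * 60.9 = 34.713
RON_blend = 39.861 + 34.713 = 74.574

74.574


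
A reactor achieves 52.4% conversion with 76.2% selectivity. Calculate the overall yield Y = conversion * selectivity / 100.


Overall yield = conversion (%) * selectivity (%) / 100
Conversion = 52.4%, Selectivity = 76.2%
Y = 52.4 * 76.2 / 100
= 39.9288 %

39.9288 %


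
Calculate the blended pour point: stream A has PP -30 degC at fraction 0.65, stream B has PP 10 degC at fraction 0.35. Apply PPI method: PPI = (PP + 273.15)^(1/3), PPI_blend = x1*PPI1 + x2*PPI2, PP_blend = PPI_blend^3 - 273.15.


PPI_1 = (-30 + 273.15)^(1/3) = 6.241535
PPI_2 = (10 + 273.15)^(1/3) = 6.566574
PPI_blend = 0.65 * 6.241535 + 0.35 * 6.566574 = 6.355299
PP_blend = 6.355299^3 - 273.15 = 256.6894 - 273.15 = -16.46

-16.46 degC


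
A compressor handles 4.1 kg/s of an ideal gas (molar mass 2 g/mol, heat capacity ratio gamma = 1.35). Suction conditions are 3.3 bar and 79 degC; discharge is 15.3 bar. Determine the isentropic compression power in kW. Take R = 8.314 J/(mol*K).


Isentropic work: W = m*(gamma/(gamma-1))*(R*T1/MW)*((P2/P1)^((gamma-1)/gamma) - 1)
T1 = 79 + 273.15 = 352.15 K
Pressure ratio = 15.3 / 3.3 = 4.63636
Exponent = (1.35 - 1)/1.35 = 0.259259
(P2/P1)^exp - 1 = 4.63636^0.259259 - 1 = 0.488375
W = 4.1 * 1.35 / 0.35 * 8.314 * 352.15 / 2 * 0.488375 = 11310

11310 kW


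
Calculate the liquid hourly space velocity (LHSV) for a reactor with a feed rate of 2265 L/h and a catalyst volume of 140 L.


LHSV = volumetric feed rate / catalyst volume
= 2265 L/h / 140 L
= 16.18 h^-1

16.18 h^-1


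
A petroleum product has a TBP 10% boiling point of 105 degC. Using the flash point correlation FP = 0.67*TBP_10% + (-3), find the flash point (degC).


FP = 0.67 * 105 + (-3) = 67.35

67.35 degC


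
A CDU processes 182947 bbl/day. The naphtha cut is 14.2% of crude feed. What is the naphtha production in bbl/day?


Crude throughput = 182947 bbl/day
Fraction yield = 14.2%
yield = throughput * fraction / 100
yield = 182947 * 14.2 / 100 = 25978.474

25978.474 bbl/day


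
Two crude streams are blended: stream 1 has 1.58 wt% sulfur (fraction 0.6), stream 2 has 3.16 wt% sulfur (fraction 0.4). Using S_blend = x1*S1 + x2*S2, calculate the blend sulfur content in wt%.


Linear sulfur blending: S_blend = x1*S1 + x2*S2
Contribution 1: 0.6 * 1.58 = 0.948 wt%
Contribution 2: 0.4 * 3.16 = 1.264 wt%
S_blend = 0.948 + 1.264 = 2.212

2.212 wt%


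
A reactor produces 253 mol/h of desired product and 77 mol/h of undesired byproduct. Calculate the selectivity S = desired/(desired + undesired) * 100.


Selectivity = desired / (desired + undesired) * 100
Total products = 253 + 77 = 330 mol/h
S = 253 / 330 * 100
= 0.7667 * 100
= 76.67 %

76.67 %


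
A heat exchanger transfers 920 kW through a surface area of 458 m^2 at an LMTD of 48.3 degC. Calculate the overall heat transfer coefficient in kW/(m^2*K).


From Q = U*A*LMTD, U = Q / (A * LMTD)
U = 920 / (458 * 48.3) = 920 / 22121.4 = 0.04159

0.04159 kW/(m^2*K)


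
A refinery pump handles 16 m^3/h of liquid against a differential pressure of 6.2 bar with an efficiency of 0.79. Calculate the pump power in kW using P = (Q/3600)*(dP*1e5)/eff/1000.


Q = 16 / 3600 = 0.00444444 m^3/s
P = 0.00444444 * (6.2 * 1e5) / 0.79 / 1000 = 3.488

3.488 kW


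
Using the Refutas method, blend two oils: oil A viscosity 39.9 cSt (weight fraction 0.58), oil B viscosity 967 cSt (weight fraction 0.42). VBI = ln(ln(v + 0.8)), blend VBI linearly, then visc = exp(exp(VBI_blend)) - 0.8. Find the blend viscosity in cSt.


Refutas method: VBN_i = 14.534*ln(ln(visc_i + 0.8)) + 10.975, blended linearly by mass fraction; since VBN is linear in VBI_i = ln(ln(visc_i + 0.8)) and the fractions sum to 1, blend VBI directly: visc = exp(exp(VBI_blend)) - 0.8
VBI_1 = ln(ln(39.9 + 0.8)) = 1.31001
VBI_2 = ln(ln(967 + 0.8)) = 1.9279
VBI_blend = 0.58 * 1.31001 + 0.42 * 1.9279 = 1.56952
visc_blend = exp(exp(1.56952)) - 0.8 = 121.2

121.2 cSt
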